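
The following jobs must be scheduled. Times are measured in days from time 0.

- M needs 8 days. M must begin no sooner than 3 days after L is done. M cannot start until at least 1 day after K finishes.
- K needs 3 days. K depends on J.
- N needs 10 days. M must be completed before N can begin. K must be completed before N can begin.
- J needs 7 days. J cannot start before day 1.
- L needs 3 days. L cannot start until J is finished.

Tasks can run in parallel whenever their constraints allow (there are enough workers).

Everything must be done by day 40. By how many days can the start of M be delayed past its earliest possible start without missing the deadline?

After its own release at day 1, J can start at day 1 and finishes at day 8.
After J (finishes day 8), L can start at day 8 and finishes at day 11.
K waits on J (finishes day 8), so it starts at day 8 and finishes at 8 + 3 = day 11.
M cannot start until L (finishes day 11, plus 3-day gap → day 14); K (finishes day 11, plus 1-day gap → day 12). The controlling bound is day 14, so M finishes at 14 + 8 = day 22.

Working backward from the deadline:
To finish by day 40, N (duration 10) must start no later than day 30.
M must finish before N (must start by day 30). With an 8-day duration, M must start by 30 − 8 = day 22.
So M can start as early as day 14 and as late as day 22, giving 22 − 14 = 8 days of slack.

8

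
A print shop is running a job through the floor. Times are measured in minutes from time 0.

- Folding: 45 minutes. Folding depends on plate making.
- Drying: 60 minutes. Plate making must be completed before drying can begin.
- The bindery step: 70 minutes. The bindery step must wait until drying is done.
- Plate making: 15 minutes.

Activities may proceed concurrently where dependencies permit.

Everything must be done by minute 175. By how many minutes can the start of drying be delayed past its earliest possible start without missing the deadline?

Nothing blocks plate making, so it runs from minute 0 to minute 15.
Drying waits on plate making (finishes minute 15), so it starts at minute 15 and finishes at 15 + 60 = minute 75.

Working backward from the deadline:
To finish by minute 175, the bindery step (duration 70) must start no later than minute 105.
Drying must finish before the bindery step (must start by minute 105). With a 60-minute duration, drying must start by 105 − 60 = minute 45.
So drying can start as early as minute 15 and as late as minute 45, giving 45 − 15 = 30 minutes of slack.

30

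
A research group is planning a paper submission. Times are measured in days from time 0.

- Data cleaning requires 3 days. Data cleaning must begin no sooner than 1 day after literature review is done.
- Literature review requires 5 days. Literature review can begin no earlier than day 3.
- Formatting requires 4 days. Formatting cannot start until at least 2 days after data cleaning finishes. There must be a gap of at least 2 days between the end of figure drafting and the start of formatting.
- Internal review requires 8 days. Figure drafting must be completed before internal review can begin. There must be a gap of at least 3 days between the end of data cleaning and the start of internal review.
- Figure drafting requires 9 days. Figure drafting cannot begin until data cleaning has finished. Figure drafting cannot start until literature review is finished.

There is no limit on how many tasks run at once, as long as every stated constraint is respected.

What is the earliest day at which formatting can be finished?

27

After its own release at day 3, literature review can start at day 3 and finishes at day 8.
Data cleaning cannot begin until literature review (finishes day 8, plus 1-day gap → day 9). It runs from day 9 to 9 + 3 = day 12.
For figure drafting: data cleaning (finishes day 12); literature review (finishes day 8). Taking the maximum gives a start of day 12, and it finishes at 12 + 9 = day 21.
For formatting: data cleaning (finishes day 12, plus 2-day gap → day 14); figure drafting (finishes day 21, plus 2-day gap → day 23). Taking the maximum gives a start of day 23, and it finishes at 23 + 4 = day 27.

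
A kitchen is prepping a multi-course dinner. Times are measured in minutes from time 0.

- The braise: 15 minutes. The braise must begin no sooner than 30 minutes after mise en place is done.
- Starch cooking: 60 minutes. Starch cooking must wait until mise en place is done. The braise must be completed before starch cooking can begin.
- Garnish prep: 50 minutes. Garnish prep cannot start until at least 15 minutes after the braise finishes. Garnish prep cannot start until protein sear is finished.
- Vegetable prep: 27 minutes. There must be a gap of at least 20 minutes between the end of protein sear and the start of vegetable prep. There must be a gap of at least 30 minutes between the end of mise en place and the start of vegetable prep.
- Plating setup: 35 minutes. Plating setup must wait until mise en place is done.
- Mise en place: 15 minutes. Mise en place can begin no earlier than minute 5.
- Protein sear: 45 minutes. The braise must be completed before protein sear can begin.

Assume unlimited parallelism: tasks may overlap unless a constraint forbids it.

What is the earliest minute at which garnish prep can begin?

Mise en place cannot begin until its own release at minute 5. It runs from minute 5 to 5 + 15 = minute 20.
The braise cannot begin until mise en place (finishes minute 20, plus 30-minute gap → minute 50). It runs from minute 50 to 50 + 15 = minute 65.
After the braise (finishes minute 65), protein sear can start at minute 65 and finishes at minute 110.
Garnish prep waits on the braise (finishes minute 65, plus 15-minute gap → minute 80); protein sear (finishes minute 110). The latest of these is minute 110, which is the earliest garnish prep can start.

110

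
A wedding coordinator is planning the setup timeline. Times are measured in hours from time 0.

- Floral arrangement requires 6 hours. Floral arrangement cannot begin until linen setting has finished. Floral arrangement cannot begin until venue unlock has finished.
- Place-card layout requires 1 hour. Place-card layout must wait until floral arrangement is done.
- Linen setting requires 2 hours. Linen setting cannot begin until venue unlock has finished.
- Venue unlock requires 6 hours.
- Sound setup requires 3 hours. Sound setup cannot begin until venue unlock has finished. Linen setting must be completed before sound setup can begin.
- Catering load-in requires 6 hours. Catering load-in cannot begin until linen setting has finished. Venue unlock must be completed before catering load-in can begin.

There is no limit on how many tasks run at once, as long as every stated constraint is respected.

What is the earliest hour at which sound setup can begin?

8

Nothing blocks venue unlock, so it runs from hour 0 to hour 6.
Linen setting waits on venue unlock (finishes hour 6), so it starts at hour 6 and finishes at 6 + 2 = hour 8.
Sound setup waits on venue unlock (finishes hour 6); linen setting (finishes hour 8). The latest of these is hour 8, which is the earliest sound setup can start.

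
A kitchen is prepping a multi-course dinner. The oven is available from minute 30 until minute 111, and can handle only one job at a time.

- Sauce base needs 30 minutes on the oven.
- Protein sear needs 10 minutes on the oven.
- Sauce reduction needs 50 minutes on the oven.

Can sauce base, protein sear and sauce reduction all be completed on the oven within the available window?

No

The oven window is 111 − 30 = 81 minutes.
Running back to back, the jobs need 30 + 10 + 50 = 90 minutes on the oven.
Since 90 > 81, they cannot all fit.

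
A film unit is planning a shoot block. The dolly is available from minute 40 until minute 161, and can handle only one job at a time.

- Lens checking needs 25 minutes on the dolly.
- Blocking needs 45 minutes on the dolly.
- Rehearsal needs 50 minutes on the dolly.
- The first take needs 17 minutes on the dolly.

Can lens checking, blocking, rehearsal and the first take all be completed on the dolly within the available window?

The dolly window is 161 − 40 = 121 minutes.
Running back to back, the jobs need 25 + 45 + 50 + 17 = 137 minutes on the dolly.
Since 137 > 121, they cannot all fit.

No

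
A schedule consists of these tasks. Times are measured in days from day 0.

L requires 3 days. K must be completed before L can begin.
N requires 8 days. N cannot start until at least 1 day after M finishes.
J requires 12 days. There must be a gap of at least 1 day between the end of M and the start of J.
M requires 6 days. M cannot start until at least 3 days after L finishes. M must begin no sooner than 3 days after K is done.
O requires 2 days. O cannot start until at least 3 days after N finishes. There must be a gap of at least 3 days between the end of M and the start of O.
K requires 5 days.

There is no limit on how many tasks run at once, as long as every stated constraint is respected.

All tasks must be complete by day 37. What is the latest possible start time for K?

6

J has no dependents, so it just needs to finish by day 37. Starting by 37 − 12 = day 25 achieves that.
O has no dependents, so it just needs to finish by day 37. Starting by 37 − 2 = day 35 achieves that.
N has to be done before O (must start by day 35, minus 3-day gap → day 32). That means finishing by day 32, i.e. starting by 32 − 8 = day 24.
For M: J (must start by day 25, minus 1-day gap → day 24); N (must start by day 24, minus 1-day gap → day 23); O (must start by day 35, minus 3-day gap → day 32). The most restrictive is day 23; with a 6-day duration, M must start by day 17.
L must finish before M (must start by day 17, minus 3-day gap → day 14). With a 3-day duration, L must start by 14 − 3 = day 11.
K feeds L (must start by day 11); M (must start by day 17, minus 3-day gap → day 14). Taking the minimum, K must finish by day 11 and start by 11 − 5 = day 6.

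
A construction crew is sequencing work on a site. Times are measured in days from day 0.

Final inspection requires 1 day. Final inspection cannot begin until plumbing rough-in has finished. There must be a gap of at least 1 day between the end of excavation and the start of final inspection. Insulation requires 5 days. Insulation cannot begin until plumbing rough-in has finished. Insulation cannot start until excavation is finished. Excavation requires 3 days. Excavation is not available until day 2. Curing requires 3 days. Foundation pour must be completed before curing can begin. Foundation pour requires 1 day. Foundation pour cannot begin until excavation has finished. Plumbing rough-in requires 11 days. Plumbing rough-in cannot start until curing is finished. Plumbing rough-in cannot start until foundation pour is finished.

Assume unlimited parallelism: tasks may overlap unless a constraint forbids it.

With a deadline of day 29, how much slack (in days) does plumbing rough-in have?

4

After its own release at day 2, excavation can start at day 2 and finishes at day 5.
Foundation pour cannot begin until excavation (finishes day 5). It runs from day 5 to 5 + 1 = day 6.
Curing waits on foundation pour (finishes day 6), so it starts at day 6 and finishes at 6 + 3 = day 9.
For plumbing rough-in: curing (finishes day 9); foundation pour (finishes day 6). Taking the maximum gives a start of day 9, and it finishes at 9 + 11 = day 20.

Working backward from the deadline:
To finish by day 29, insulation (duration 5) must start no later than day 24.
To finish by day 29, final inspection (duration 1) must start no later than day 28.
Plumbing rough-in has several dependents: insulation (must start by day 24); final inspection (must start by day 28). The earliest of those limits is day 24, so plumbing rough-in must start by 24 − 11 = day 13.
So plumbing rough-in can start as early as day 9 and as late as day 13, giving 13 − 9 = 4 days of slack.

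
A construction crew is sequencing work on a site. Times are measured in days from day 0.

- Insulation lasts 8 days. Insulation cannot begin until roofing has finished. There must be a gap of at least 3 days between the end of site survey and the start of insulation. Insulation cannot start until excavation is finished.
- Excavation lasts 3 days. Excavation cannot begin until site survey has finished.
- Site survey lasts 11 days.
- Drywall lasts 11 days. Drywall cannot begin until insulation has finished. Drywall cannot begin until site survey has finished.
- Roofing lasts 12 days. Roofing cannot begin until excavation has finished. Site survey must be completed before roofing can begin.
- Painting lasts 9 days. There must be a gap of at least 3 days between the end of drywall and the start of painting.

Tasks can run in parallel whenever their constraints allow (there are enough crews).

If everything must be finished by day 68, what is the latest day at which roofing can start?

25

To finish by day 68, painting (duration 9) must start no later than day 59.
Since painting (must start by day 59, minus 3-day gap → day 56) depends on it, drywall must finish by day 56. Backing off its 11-day duration gives a latest start of day 45.
Insulation has to be done before drywall (must start by day 45). That means finishing by day 45, i.e. starting by 45 − 8 = day 37.
Roofing feeds into insulation (must start by day 37); so roofing must finish by day 37 and therefore start by day 25.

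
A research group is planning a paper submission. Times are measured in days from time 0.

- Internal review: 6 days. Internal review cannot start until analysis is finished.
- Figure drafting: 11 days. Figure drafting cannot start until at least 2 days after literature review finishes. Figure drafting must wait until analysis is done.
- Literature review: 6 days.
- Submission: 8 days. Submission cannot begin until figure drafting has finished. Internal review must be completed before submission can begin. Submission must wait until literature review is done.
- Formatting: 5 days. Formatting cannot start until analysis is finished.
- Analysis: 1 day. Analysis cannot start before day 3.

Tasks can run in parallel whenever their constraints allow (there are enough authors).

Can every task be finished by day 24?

Analysis waits on its own release at day 3, so it starts at day 3 and finishes at 3 + 1 = day 4.
Formatting waits on analysis (finishes day 4), so it starts at day 4 and finishes at 4 + 5 = day 9.
After analysis (finishes day 4), internal review can start at day 4 and finishes at day 10.
Nothing blocks literature review, so it runs from day 0 to day 6.
For figure drafting: literature review (finishes day 6, plus 2-day gap → day 8); analysis (finishes day 4). Taking the maximum gives a start of day 8, and it finishes at 8 + 11 = day 19.
Submission has to wait for figure drafting (finishes day 19); internal review (finishes day 10); literature review (finishes day 6). The latest of these is day 19, so submission runs day 19 to 19 + 8 = day 27.
The earliest everything can be done is day 27, which is after the deadline of 24, so it is not possible.

No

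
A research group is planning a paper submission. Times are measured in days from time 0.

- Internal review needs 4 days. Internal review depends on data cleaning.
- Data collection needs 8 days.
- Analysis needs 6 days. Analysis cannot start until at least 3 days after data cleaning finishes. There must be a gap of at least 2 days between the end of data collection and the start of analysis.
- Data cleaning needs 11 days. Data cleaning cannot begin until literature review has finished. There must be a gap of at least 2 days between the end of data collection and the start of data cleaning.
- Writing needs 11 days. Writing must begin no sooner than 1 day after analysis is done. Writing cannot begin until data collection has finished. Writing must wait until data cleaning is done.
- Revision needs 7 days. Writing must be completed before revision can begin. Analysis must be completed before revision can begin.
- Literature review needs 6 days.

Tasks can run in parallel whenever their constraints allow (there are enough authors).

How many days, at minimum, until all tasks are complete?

Data collection has no prerequisites, so it starts at day 0 and finishes at day 8.
Literature review can start immediately at day 0; it finishes at day 6.
For data cleaning: literature review (finishes day 6); data collection (finishes day 8, plus 2-day gap → day 10). Taking the maximum gives a start of day 10, and it finishes at 10 + 11 = day 21.
Internal review waits on data cleaning (finishes day 21), so it starts at day 21 and finishes at 21 + 4 = day 25.
Analysis has to wait for data cleaning (finishes day 21, plus 3-day gap → day 24); data collection (finishes day 8, plus 2-day gap → day 10). The latest of these is day 24, so analysis runs day 24 to 24 + 6 = day 30.
Writing cannot start until analysis (finishes day 30, plus 1-day gap → day 31); data collection (finishes day 8); data cleaning (finishes day 21). The controlling bound is day 31, so writing finishes at 31 + 11 = day 42.
Revision has to wait for writing (finishes day 42); analysis (finishes day 30). The latest of these is day 42, so revision runs day 42 to 42 + 7 = day 49.
All tasks are finished once the last one completes. Finish times: Literature review at 6, Data collection at 8, Data cleaning at 21, Analysis at 30, Writing at 42, Internal review at 25, Revision at 49. The latest is day 49.

49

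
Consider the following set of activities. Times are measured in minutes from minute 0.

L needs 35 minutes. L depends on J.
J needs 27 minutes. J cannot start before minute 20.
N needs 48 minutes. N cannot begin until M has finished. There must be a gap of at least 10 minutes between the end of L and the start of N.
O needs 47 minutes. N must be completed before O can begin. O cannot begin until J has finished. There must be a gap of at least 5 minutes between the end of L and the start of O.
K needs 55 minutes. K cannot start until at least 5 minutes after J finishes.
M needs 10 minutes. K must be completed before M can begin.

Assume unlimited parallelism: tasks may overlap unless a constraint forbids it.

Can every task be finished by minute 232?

J cannot begin until its own release at minute 20. It runs from minute 20 to 20 + 27 = minute 47.
After J (finishes minute 47), L can start at minute 47 and finishes at minute 82.
After J (finishes minute 47, plus 5-minute gap → minute 52), K can start at minute 52 and finishes at minute 107.
M waits on K (finishes minute 107), so it starts at minute 107 and finishes at 107 + 10 = minute 117.
N has to wait for M (finishes minute 117); L (finishes minute 82, plus 10-minute gap → minute 92). The latest of these is minute 117, so N runs minute 117 to 117 + 48 = minute 165.
O cannot start until N (finishes minute 165); J (finishes minute 47); L (finishes minute 82, plus 5-minute gap → minute 87). The controlling bound is minute 165, so O finishes at 165 + 47 = minute 212.
Every task is finished by minute 212, which is no later than the deadline of 232, so the schedule is feasible.

Yes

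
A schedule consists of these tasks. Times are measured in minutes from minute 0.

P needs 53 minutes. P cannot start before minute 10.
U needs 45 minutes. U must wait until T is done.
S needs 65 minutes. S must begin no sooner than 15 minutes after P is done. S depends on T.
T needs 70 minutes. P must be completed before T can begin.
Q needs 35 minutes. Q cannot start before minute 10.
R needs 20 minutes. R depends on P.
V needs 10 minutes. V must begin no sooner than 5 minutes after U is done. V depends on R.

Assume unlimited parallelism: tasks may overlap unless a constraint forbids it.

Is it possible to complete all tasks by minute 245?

Yes

After its own release at minute 10, Q can start at minute 10 and finishes at minute 45.
P cannot begin until its own release at minute 10. It runs from minute 10 to 10 + 53 = minute 63.
After P (finishes minute 63), T can start at minute 63 and finishes at minute 133.
U waits on T (finishes minute 133), so it starts at minute 133 and finishes at 133 + 45 = minute 178.
For S: P (finishes minute 63, plus 15-minute gap → minute 78); T (finishes minute 133). Taking the maximum gives a start of minute 133, and it finishes at 133 + 65 = minute 198.
After P (finishes minute 63), R can start at minute 63 and finishes at minute 83.
V needs all of U (finishes minute 178, plus 5-minute gap → minute 183); R (finishes minute 83). That puts its earliest start at minute 183; it finishes at 183 + 10 = minute 193.
Every task is finished by minute 198, which is no later than the deadline of 245, so the schedule is feasible.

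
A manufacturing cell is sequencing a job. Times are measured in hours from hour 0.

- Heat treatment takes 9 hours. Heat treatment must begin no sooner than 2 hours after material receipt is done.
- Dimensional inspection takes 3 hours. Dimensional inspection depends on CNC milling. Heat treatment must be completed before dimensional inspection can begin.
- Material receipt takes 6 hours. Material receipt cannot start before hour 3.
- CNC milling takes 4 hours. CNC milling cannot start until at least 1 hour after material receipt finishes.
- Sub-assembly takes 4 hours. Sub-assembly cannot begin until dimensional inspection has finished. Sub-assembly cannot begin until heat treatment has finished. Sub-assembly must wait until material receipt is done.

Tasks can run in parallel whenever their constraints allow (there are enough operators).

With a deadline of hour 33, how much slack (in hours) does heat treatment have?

Material receipt waits on its own release at hour 3, so it starts at hour 3 and finishes at 3 + 6 = hour 9.
Heat treatment cannot begin until material receipt (finishes hour 9, plus 2-hour gap → hour 11). It runs from hour 11 to 11 + 9 = hour 20.

Working backward from the deadline:
Sub-assembly has no dependents, so it just needs to finish by hour 33. Starting by 33 − 4 = hour 29 achieves that.
Dimensional inspection must finish before sub-assembly (must start by hour 29). With a 3-hour duration, dimensional inspection must start by 29 − 3 = hour 26.
Heat treatment must finish in time for dimensional inspection (must start by hour 26); sub-assembly (must start by hour 29). The tightest is hour 26, so heat treatment must start by 26 − 9 = hour 17.
So heat treatment can start as early as hour 11 and as late as hour 17, giving 17 − 11 = 6 hours of slack.

6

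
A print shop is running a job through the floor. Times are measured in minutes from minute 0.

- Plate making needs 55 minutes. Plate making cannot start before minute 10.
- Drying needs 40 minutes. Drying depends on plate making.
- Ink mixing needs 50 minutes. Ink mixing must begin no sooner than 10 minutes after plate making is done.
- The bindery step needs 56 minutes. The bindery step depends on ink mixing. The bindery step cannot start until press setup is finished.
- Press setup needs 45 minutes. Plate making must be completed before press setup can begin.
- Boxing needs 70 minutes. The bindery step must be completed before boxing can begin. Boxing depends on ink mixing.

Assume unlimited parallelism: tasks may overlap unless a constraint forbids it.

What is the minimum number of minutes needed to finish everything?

251

After its own release at minute 10, plate making can start at minute 10 and finishes at minute 65.
After plate making (finishes minute 65), drying can start at minute 65 and finishes at minute 105.
Press setup waits on plate making (finishes minute 65), so it starts at minute 65 and finishes at 65 + 45 = minute 110.
Ink mixing cannot begin until plate making (finishes minute 65, plus 10-minute gap → minute 75). It runs from minute 75 to 75 + 50 = minute 125.
The bindery step needs all of ink mixing (finishes minute 125); press setup (finishes minute 110). That puts its earliest start at minute 125; it finishes at 125 + 56 = minute 181.
For boxing: the bindery step (finishes minute 181); ink mixing (finishes minute 125). Taking the maximum gives a start of minute 181, and it finishes at 181 + 70 = minute 251.
All tasks are finished once the last one completes. Finish times: Plate making at 65, Ink mixing at 125, Press setup at 110, Drying at 105, The bindery step at 181, Boxing at 251. The latest is minute 251.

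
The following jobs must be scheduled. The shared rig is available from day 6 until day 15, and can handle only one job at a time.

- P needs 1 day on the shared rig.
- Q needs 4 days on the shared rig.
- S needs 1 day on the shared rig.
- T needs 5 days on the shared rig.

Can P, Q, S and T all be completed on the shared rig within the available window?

The shared rig window is 15 − 6 = 9 days.
Running back to back, the jobs need 1 + 4 + 1 + 5 = 11 days on the shared rig.
Since 11 > 9, they cannot all fit.

No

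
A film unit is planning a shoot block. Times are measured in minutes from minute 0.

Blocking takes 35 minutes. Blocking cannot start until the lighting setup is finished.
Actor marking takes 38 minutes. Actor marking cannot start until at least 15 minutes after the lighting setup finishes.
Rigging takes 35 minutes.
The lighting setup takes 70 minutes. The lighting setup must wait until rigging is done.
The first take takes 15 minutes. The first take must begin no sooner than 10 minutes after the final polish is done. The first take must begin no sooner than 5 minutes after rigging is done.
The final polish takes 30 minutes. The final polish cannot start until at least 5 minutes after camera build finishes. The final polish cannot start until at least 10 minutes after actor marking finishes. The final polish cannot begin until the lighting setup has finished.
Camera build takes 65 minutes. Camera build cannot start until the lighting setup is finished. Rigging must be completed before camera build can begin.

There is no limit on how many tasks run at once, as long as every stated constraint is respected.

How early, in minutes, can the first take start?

215

Rigging has no prerequisites, so it starts at minute 0 and finishes at minute 35.
After rigging (finishes minute 35), the lighting setup can start at minute 35 and finishes at minute 105.
Actor marking waits on the lighting setup (finishes minute 105, plus 15-minute gap → minute 120), so it starts at minute 120 and finishes at 120 + 38 = minute 158.
Camera build needs all of the lighting setup (finishes minute 105); rigging (finishes minute 35). That puts its earliest start at minute 105; it finishes at 105 + 65 = minute 170.
For the final polish: camera build (finishes minute 170, plus 5-minute gap → minute 175); actor marking (finishes minute 158, plus 10-minute gap → minute 168); the lighting setup (finishes minute 105). Taking the maximum gives a start of minute 175, and it finishes at 175 + 30 = minute 205.
The first take waits on the final polish (finishes minute 205, plus 10-minute gap → minute 215); rigging (finishes minute 35, plus 5-minute gap → minute 40). The latest of these is minute 215, which is the earliest the first take can start.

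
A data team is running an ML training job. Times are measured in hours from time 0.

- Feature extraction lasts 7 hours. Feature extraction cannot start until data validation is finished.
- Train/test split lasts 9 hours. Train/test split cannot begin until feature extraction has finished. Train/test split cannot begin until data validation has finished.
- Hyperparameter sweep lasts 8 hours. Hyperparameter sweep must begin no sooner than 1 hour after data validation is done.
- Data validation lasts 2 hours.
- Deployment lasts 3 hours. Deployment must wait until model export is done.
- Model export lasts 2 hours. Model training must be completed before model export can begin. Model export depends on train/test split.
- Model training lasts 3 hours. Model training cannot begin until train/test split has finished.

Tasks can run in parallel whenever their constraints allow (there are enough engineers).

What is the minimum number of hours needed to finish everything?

26

Data validation has no prerequisites, so it starts at hour 0 and finishes at hour 2.
Hyperparameter sweep cannot begin until data validation (finishes hour 2, plus 1-hour gap → hour 3). It runs from hour 3 to 3 + 8 = hour 11.
Feature extraction cannot begin until data validation (finishes hour 2). It runs from hour 2 to 2 + 7 = hour 9.
Train/test split cannot start until feature extraction (finishes hour 9); data validation (finishes hour 2). The controlling bound is hour 9, so train/test split finishes at 9 + 9 = hour 18.
Model training cannot begin until train/test split (finishes hour 18). It runs from hour 18 to 18 + 3 = hour 21.
Model export needs all of model training (finishes hour 21); train/test split (finishes hour 18). That puts its earliest start at hour 21; it finishes at 21 + 2 = hour 23.
Deployment waits on model export (finishes hour 23), so it starts at hour 23 and finishes at 23 + 3 = hour 26.
All tasks are finished once the last one completes. Finish times: Data validation at 2, Feature extraction at 9, Train/test split at 18, Hyperparameter sweep at 11, Model training at 21, Model export at 23, Deployment at 26. The latest is hour 26.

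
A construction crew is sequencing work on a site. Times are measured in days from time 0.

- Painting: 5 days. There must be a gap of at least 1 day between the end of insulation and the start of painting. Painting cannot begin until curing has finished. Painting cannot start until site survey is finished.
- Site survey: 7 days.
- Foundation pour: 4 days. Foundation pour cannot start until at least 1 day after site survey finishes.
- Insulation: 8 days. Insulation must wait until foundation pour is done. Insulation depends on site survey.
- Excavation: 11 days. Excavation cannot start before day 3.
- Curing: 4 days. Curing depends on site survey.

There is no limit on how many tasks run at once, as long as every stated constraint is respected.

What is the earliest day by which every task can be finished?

26

Excavation waits on its own release at day 3, so it starts at day 3 and finishes at 3 + 11 = day 14.
Site survey can start immediately at day 0; it finishes at day 7.
After site survey (finishes day 7), curing can start at day 7 and finishes at day 11.
Foundation pour cannot begin until site survey (finishes day 7, plus 1-day gap → day 8). It runs from day 8 to 8 + 4 = day 12.
Insulation needs all of foundation pour (finishes day 12); site survey (finishes day 7). That puts its earliest start at day 12; it finishes at 12 + 8 = day 20.
Painting has to wait for insulation (finishes day 20, plus 1-day gap → day 21); curing (finishes day 11); site survey (finishes day 7). The latest of these is day 21, so painting runs day 21 to 21 + 5 = day 26.
All tasks are finished once the last one completes. Finish times: Site survey at 7, Excavation at 14, Foundation pour at 12, Curing at 11, Insulation at 20, Painting at 26. The latest is day 26.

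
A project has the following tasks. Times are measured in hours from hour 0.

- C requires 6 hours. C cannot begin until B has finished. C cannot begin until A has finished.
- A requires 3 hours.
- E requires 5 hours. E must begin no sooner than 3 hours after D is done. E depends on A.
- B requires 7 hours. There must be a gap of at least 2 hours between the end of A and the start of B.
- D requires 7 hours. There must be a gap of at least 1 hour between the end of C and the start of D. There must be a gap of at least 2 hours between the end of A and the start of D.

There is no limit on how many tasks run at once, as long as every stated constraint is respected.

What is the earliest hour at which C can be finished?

Nothing blocks A, so it runs from hour 0 to hour 3.
After A (finishes hour 3, plus 2-hour gap → hour 5), B can start at hour 5 and finishes at hour 12.
C has to wait for B (finishes hour 12); A (finishes hour 3). The latest of these is hour 12, so C runs hour 12 to 12 + 6 = hour 18.

18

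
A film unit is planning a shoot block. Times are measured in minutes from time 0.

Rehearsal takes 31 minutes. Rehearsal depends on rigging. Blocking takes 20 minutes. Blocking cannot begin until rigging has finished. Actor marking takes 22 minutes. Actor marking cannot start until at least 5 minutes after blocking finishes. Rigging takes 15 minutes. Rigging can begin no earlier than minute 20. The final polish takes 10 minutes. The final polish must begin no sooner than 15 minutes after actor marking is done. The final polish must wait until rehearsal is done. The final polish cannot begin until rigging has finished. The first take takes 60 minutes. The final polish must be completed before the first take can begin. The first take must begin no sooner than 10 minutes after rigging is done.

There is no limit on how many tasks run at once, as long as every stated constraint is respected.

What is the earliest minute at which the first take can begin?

Rigging cannot begin until its own release at minute 20. It runs from minute 20 to 20 + 15 = minute 35.
Rehearsal cannot begin until rigging (finishes minute 35). It runs from minute 35 to 35 + 31 = minute 66.
Blocking cannot begin until rigging (finishes minute 35). It runs from minute 35 to 35 + 20 = minute 55.
After blocking (finishes minute 55, plus 5-minute gap → minute 60), actor marking can start at minute 60 and finishes at minute 82.
The final polish cannot start until actor marking (finishes minute 82, plus 15-minute gap → minute 97); rehearsal (finishes minute 66); rigging (finishes minute 35). The controlling bound is minute 97, so the final polish finishes at 97 + 10 = minute 107.
The first take waits on the final polish (finishes minute 107); rigging (finishes minute 35, plus 10-minute gap → minute 45). The latest of these is minute 107, which is the earliest the first take can start.

107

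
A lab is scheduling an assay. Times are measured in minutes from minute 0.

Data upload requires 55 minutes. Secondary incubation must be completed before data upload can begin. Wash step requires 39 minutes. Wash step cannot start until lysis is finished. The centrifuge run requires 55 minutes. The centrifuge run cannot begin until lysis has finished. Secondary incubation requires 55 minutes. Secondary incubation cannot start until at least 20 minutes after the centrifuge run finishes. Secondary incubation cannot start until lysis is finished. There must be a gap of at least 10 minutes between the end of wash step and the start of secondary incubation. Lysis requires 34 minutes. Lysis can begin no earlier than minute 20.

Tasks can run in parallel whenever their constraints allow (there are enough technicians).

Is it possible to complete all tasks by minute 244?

Lysis cannot begin until its own release at minute 20. It runs from minute 20 to 20 + 34 = minute 54.
After lysis (finishes minute 54), wash step can start at minute 54 and finishes at minute 93.
The centrifuge run cannot begin until lysis (finishes minute 54). It runs from minute 54 to 54 + 55 = minute 109.
For secondary incubation: the centrifuge run (finishes minute 109, plus 20-minute gap → minute 129); lysis (finishes minute 54); wash step (finishes minute 93, plus 10-minute gap → minute 103). Taking the maximum gives a start of minute 129, and it finishes at 129 + 55 = minute 184.
After secondary incubation (finishes minute 184), data upload can start at minute 184 and finishes at minute 239.
Every task is finished by minute 239, which is no later than the deadline of 244, so the schedule is feasible.

Yes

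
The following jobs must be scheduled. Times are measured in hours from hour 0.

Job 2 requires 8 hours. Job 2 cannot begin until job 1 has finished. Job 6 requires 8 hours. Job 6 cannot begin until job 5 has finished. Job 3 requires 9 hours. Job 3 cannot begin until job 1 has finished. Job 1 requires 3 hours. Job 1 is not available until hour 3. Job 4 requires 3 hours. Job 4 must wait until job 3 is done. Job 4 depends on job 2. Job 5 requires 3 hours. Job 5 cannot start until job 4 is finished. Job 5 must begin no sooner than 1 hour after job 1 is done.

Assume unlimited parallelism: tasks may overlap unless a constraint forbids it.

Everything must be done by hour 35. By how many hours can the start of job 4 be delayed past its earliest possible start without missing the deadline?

Job 1 cannot begin until its own release at hour 3. It runs from hour 3 to 3 + 3 = hour 6.
Job 3 cannot begin until job 1 (finishes hour 6). It runs from hour 6 to 6 + 9 = hour 15.
Job 2 cannot begin until job 1 (finishes hour 6). It runs from hour 6 to 6 + 8 = hour 14.
Job 4 cannot start until job 3 (finishes hour 15); job 2 (finishes hour 14). The controlling bound is hour 15, so job 4 finishes at 15 + 3 = hour 18.

Working backward from the deadline:
To finish by hour 35, job 6 (duration 8) must start no later than hour 27.
Since job 6 (must start by hour 27) depends on it, job 5 must finish by hour 27. Backing off its 3-hour duration gives a latest start of hour 24.
Job 4 has to be done before job 5 (must start by hour 24). That means finishing by hour 24, i.e. starting by 24 − 3 = hour 21.
So job 4 can start as early as hour 15 and as late as hour 21, giving 21 − 15 = 6 hours of slack.

6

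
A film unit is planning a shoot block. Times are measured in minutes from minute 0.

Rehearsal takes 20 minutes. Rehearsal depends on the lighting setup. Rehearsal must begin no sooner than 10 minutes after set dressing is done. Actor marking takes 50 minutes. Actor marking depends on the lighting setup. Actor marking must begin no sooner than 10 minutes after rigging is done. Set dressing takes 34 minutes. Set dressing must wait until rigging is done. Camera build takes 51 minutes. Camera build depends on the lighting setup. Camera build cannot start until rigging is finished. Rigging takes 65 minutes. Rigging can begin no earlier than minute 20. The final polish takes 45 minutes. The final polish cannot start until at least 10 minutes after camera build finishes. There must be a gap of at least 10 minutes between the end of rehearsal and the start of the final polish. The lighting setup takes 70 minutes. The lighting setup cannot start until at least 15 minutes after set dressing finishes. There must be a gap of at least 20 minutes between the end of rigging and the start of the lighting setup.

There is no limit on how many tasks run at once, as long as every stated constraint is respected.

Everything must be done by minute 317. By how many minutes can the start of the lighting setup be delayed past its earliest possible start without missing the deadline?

7

Rigging waits on its own release at minute 20, so it starts at minute 20 and finishes at 20 + 65 = minute 85.
Set dressing cannot begin until rigging (finishes minute 85). It runs from minute 85 to 85 + 34 = minute 119.
The lighting setup cannot start until set dressing (finishes minute 119, plus 15-minute gap → minute 134); rigging (finishes minute 85, plus 20-minute gap → minute 105). The controlling bound is minute 134, so the lighting setup finishes at 134 + 70 = minute 204.

Working backward from the deadline:
Nothing follows the final polish; the deadline of minute 317 is its only limit. It must start by 317 − 45 = minute 272.
Camera build must finish before the final polish (must start by minute 272, minus 10-minute gap → minute 262). With a 51-minute duration, camera build must start by 262 − 51 = minute 211.
Actor marking must finish by minute 317; it takes 50 minutes, so it must start by 317 − 50 = minute 267.
Rehearsal has to be done before the final polish (must start by minute 272, minus 10-minute gap → minute 262). That means finishing by minute 262, i.e. starting by 262 − 20 = minute 242.
The lighting setup must finish in time for camera build (must start by minute 211); actor marking (must start by minute 267); rehearsal (must start by minute 242). The tightest is minute 211, so the lighting setup must start by 211 − 70 = minute 141.
So the lighting setup can start as early as minute 134 and as late as minute 141, giving 141 − 134 = 7 minutes of slack.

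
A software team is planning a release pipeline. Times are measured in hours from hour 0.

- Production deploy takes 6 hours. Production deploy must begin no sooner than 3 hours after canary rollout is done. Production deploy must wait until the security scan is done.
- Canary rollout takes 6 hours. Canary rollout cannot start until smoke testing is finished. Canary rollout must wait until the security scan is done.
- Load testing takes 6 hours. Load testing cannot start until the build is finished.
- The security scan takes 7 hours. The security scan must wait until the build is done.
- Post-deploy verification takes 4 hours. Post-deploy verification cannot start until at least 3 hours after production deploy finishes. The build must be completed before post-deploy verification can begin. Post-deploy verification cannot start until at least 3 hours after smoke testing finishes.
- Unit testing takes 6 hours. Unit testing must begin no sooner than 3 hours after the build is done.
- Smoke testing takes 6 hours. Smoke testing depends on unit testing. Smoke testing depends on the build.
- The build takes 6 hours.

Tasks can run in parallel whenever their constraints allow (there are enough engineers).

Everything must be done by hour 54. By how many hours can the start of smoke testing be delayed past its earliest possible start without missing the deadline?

The build has no prerequisites, so it starts at hour 0 and finishes at hour 6.
Unit testing waits on the build (finishes hour 6, plus 3-hour gap → hour 9), so it starts at hour 9 and finishes at 9 + 6 = hour 15.
Smoke testing has to wait for unit testing (finishes hour 15); the build (finishes hour 6). The latest of these is hour 15, so smoke testing runs hour 15 to 15 + 6 = hour 21.

Working backward from the deadline:
Post-deploy verification has no dependents, so it just needs to finish by hour 54. Starting by 54 − 4 = hour 50 achieves that.
Production deploy has to be done before post-deploy verification (must start by hour 50, minus 3-hour gap → hour 47). That means finishing by hour 47, i.e. starting by 47 − 6 = hour 41.
Canary rollout must finish before production deploy (must start by hour 41, minus 3-hour gap → hour 38). With a 6-hour duration, canary rollout must start by 38 − 6 = hour 32.
Smoke testing must finish in time for canary rollout (must start by hour 32); post-deploy verification (must start by hour 50, minus 3-hour gap → hour 47). The tightest is hour 32, so smoke testing must start by 32 − 6 = hour 26.
So smoke testing can start as early as hour 15 and as late as hour 26, giving 26 − 15 = 11 hours of slack.

11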